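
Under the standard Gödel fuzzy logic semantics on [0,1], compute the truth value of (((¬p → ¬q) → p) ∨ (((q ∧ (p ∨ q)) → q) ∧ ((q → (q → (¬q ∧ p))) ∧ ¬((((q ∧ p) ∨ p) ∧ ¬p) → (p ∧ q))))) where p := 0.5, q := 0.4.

0.50

¬p: Gödel ¬ of 0.5 = 0 (operand ≠ 0)
¬q: Gödel ¬ of 0.4 = 0 (operand ≠ 0)
(¬p → ¬q): 0 ≤ 0, so result = 1
((¬p → ¬q) → p): 1 > 0.5, so result = 0.5
(p ∨ q) = max(0.5, 0.4) = 0.5
(q ∧ (p ∨ q)) = min(0.4, 0.5) = 0.4
((q ∧ (p ∨ q)) → q): 0.4 ≤ 0.4, so result = 1
¬q: Gödel ¬ of 0.4 = 0 (operand ≠ 0)
(¬q ∧ p) = min(0, 0.5) = 0
(q → (¬q ∧ p)): 0.4 > 0, so result = 0
(q → (q → (¬q ∧ p))): 0.4 > 0, so result = 0
(q ∧ p) = min(0.4, 0.5) = 0.4
((q ∧ p) ∨ p) = max(0.4, 0.5) = 0.5
¬p: Gödel ¬ of 0.5 = 0 (operand ≠ 0)
(((q ∧ p) ∨ p) ∧ ¬p) = min(0.5, 0) = 0
(p ∧ q) = min(0.5, 0.4) = 0.4
((((q ∧ p) ∨ p) ∧ ¬p) → (p ∧ q)): 0 ≤ 0.4, so result = 1
¬((((q ∧ p) ∨ p) ∧ ¬p) → (p ∧ q)): Gödel ¬ of 1 = 0 (operand ≠ 0)
((q → (q → (¬q ∧ p))) ∧ ¬((((q ∧ p) ∨ p) ∧ ¬p) → (p ∧ q))) = min(0, 0) = 0
(((q ∧ (p ∨ q)) → q) ∧ ((q → (q → (¬q ∧ p))) ∧ ¬((((q ∧ p) ∨ p) ∧ ¬p) → (p ∧ q)))) = min(1, 0) = 0
(((¬p → ¬q) → p) ∨ (((q ∧ (p ∨ q)) → q) ∧ ((q → (q → (¬q ∧ p))) ∧ ¬((((q ∧ p) ∨ p) ∧ ¬p) → (p ∧ q))))) = max(0.5, 0) = 0.5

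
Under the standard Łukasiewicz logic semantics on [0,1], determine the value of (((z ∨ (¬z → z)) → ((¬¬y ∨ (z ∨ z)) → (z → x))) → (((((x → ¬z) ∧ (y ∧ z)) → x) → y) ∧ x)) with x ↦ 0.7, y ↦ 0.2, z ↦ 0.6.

¬z: Łukasiewicz ¬ gives 1 − 0.6 = 0.4
(¬z → z): min(1, 1 − 0.4 + 0.6) = 1
(z ∨ (¬z → z)) = max(0.6, 1) = 1
¬y: Łukasiewicz ¬ gives 1 − 0.2 = 0.8
¬¬y: Łukasiewicz ¬ gives 1 − 0.8 = 0.2
(z ∨ z) = max(0.6, 0.6) = 0.6
(¬¬y ∨ (z ∨ z)) = max(0.2, 0.6) = 0.6
(z → x): min(1, 1 − 0.6 + 0.7) = 1
((¬¬y ∨ (z ∨ z)) → (z → x)): min(1, 1 − 0.6 + 1) = 1
((z ∨ (¬z → z)) → ((¬¬y ∨ (z ∨ z)) → (z → x))): min(1, 1 − 1 + 1) = 1
¬z: Łukasiewicz ¬ gives 1 − 0.6 = 0.4
(x → ¬z): min(1, 1 − 0.7 + 0.4) = 0.7
(y ∧ z) = min(0.2, 0.6) = 0.2
((x → ¬z) ∧ (y ∧ z)) = min(0.7, 0.2) = 0.2
(((x → ¬z) ∧ (y ∧ z)) → x): min(1, 1 − 0.2 + 0.7) = 1
((((x → ¬z) ∧ (y ∧ z)) → x) → y): min(1, 1 − 1 + 0.2) = 0.2
(((((x → ¬z) ∧ (y ∧ z)) → x) → y) ∧ x) = min(0.2, 0.7) = 0.2
(((z ∨ (¬z → z)) → ((¬¬y ∨ (z ∨ z)) → (z → x))) → (((((x → ¬z) ∧ (y ∧ z)) → x) → y) ∧ x)): min(1, 1 − 1 + 0.2) = 0.2

0.20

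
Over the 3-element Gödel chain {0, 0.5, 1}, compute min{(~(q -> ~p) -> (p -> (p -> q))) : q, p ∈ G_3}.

0.50

The minimum is attained at q = 0.5, p = 1:
  ~p: Gödel ¬ of 1 = 0 (operand ≠ 0)
  (q -> ~p): 0.5 > 0, so result = 0
  ~(q -> ~p): Gödel ¬ of 0 = 1 (operand is 0)
  (p -> q): 1 > 0.5, so result = 0.5
  (p -> (p -> q)): 1 > 0.5, so result = 0.5
  (~(q -> ~p) -> (p -> (p -> q))): 1 > 0.5, so result = 0.5
Checking all 9 assignments confirms none give a value below 0.50.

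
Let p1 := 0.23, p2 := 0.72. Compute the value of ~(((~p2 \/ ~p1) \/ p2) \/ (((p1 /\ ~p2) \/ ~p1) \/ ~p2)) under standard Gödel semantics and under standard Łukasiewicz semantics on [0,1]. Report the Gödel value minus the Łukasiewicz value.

-0.23

Gödel evaluation:
  ~p2: Gödel ¬ of 0.72 = 0 (operand ≠ 0)
  ~p1: Gödel ¬ of 0.23 = 0 (operand ≠ 0)
  (~p2 \/ ~p1) = max(0, 0) = 0
  ((~p2 \/ ~p1) \/ p2) = max(0, 0.72) = 0.72
  ~p2: Gödel ¬ of 0.72 = 0 (operand ≠ 0)
  (p1 /\ ~p2) = min(0.23, 0) = 0
  ~p1: Gödel ¬ of 0.23 = 0 (operand ≠ 0)
  ((p1 /\ ~p2) \/ ~p1) = max(0, 0) = 0
  ~p2: Gödel ¬ of 0.72 = 0 (operand ≠ 0)
  (((p1 /\ ~p2) \/ ~p1) \/ ~p2) = max(0, 0) = 0
  (((~p2 \/ ~p1) \/ p2) \/ (((p1 /\ ~p2) \/ ~p1) \/ ~p2)) = max(0.72, 0) = 0.72
  ~(((~p2 \/ ~p1) \/ p2) \/ (((p1 /\ ~p2) \/ ~p1) \/ ~p2)): Gödel ¬ of 0.72 = 0 (operand ≠ 0)
  Gödel value = 0
Łukasiewicz evaluation:
  ~p2: Łukasiewicz ¬ gives 1 − 0.72 = 0.28
  ~p1: Łukasiewicz ¬ gives 1 − 0.23 = 0.77
  (~p2 \/ ~p1) = max(0.28, 0.77) = 0.77
  ((~p2 \/ ~p1) \/ p2) = max(0.77, 0.72) = 0.77
  ~p2: Łukasiewicz ¬ gives 1 − 0.72 = 0.28
  (p1 /\ ~p2) = min(0.23, 0.28) = 0.23
  ~p1: Łukasiewicz ¬ gives 1 − 0.23 = 0.77
  ((p1 /\ ~p2) \/ ~p1) = max(0.23, 0.77) = 0.77
  ~p2: Łukasiewicz ¬ gives 1 − 0.72 = 0.28
  (((p1 /\ ~p2) \/ ~p1) \/ ~p2) = max(0.77, 0.28) = 0.77
  (((~p2 \/ ~p1) \/ p2) \/ (((p1 /\ ~p2) \/ ~p1) \/ ~p2)) = max(0.77, 0.77) = 0.77
  ~(((~p2 \/ ~p1) \/ p2) \/ (((p1 /\ ~p2) \/ ~p1) \/ ~p2)): Łukasiewicz ¬ gives 1 − 0.77 = 0.23
  Łukasiewicz value = 0.23
Difference: 0 − 0.23 = -0.23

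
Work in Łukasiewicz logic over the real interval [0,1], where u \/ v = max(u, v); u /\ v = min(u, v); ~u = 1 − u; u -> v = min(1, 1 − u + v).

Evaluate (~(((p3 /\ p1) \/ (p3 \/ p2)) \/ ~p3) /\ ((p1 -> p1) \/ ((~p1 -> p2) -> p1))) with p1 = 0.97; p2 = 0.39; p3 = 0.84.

(p3 /\ p1) = min(0.84, 0.97) = 0.84
(p3 \/ p2) = max(0.84, 0.39) = 0.84
((p3 /\ p1) \/ (p3 \/ p2)) = max(0.84, 0.84) = 0.84
~p3: Łukasiewicz ¬ gives 1 − 0.84 = 0.16
(((p3 /\ p1) \/ (p3 \/ p2)) \/ ~p3) = max(0.84, 0.16) = 0.84
~(((p3 /\ p1) \/ (p3 \/ p2)) \/ ~p3): Łukasiewicz ¬ gives 1 − 0.84 = 0.16
(p1 -> p1): min(1, 1 − 0.97 + 0.97) = 1
~p1: Łukasiewicz ¬ gives 1 − 0.97 = 0.03
(~p1 -> p2): min(1, 1 − 0.03 + 0.39) = 1
((~p1 -> p2) -> p1): min(1, 1 − 1 + 0.97) = 0.97
((p1 -> p1) \/ ((~p1 -> p2) -> p1)) = max(1, 0.97) = 1
(~(((p3 /\ p1) \/ (p3 \/ p2)) \/ ~p3) /\ ((p1 -> p1) \/ ((~p1 -> p2) -> p1))) = min(0.16, 1) = 0.16

0.16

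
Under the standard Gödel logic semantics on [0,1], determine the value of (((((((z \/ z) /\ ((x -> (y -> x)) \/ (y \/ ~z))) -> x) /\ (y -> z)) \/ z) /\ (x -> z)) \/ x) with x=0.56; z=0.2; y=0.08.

(z \/ z) = max(0.2, 0.2) = 0.2
(y -> x): 0.08 ≤ 0.56, so result = 1
(x -> (y -> x)): 0.56 ≤ 1, so result = 1
~z: Gödel ¬ of 0.2 = 0 (operand ≠ 0)
(y \/ ~z) = max(0.08, 0) = 0.08
((x -> (y -> x)) \/ (y \/ ~z)) = max(1, 0.08) = 1
((z \/ z) /\ ((x -> (y -> x)) \/ (y \/ ~z))) = min(0.2, 1) = 0.2
(((z \/ z) /\ ((x -> (y -> x)) \/ (y \/ ~z))) -> x): 0.2 ≤ 0.56, so result = 1
(y -> z): 0.08 ≤ 0.2, so result = 1
((((z \/ z) /\ ((x -> (y -> x)) \/ (y \/ ~z))) -> x) /\ (y -> z)) = min(1, 1) = 1
(((((z \/ z) /\ ((x -> (y -> x)) \/ (y \/ ~z))) -> x) /\ (y -> z)) \/ z) = max(1, 0.2) = 1
(x -> z): 0.56 > 0.2, so result = 0.2
((((((z \/ z) /\ ((x -> (y -> x)) \/ (y \/ ~z))) -> x) /\ (y -> z)) \/ z) /\ (x -> z)) = min(1, 0.2) = 0.2
(((((((z \/ z) /\ ((x -> (y -> x)) \/ (y \/ ~z))) -> x) /\ (y -> z)) \/ z) /\ (x -> z)) \/ x) = max(0.2, 0.56) = 0.56

0.56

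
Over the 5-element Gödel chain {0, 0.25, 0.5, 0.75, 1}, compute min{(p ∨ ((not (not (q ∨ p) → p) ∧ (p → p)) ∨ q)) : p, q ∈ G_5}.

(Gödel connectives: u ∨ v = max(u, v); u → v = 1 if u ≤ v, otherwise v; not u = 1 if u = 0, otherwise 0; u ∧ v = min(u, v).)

The minimum is attained at p = 0, q = 0.25:
  (q ∨ p) = max(0.25, 0) = 0.25
  not (q ∨ p): Gödel ¬ of 0.25 = 0 (operand ≠ 0)
  (not (q ∨ p) → p): 0 ≤ 0, so result = 1
  not (not (q ∨ p) → p): Gödel ¬ of 1 = 0 (operand ≠ 0)
  (p → p): 0 ≤ 0, so result = 1
  (not (not (q ∨ p) → p) ∧ (p → p)) = min(0, 1) = 0
  ((not (not (q ∨ p) → p) ∧ (p → p)) ∨ q) = max(0, 0.25) = 0.25
  (p ∨ ((not (not (q ∨ p) → p) ∧ (p → p)) ∨ q)) = max(0, 0.25) = 0.25
Checking all 25 assignments confirms none give a value below 0.25.

0.25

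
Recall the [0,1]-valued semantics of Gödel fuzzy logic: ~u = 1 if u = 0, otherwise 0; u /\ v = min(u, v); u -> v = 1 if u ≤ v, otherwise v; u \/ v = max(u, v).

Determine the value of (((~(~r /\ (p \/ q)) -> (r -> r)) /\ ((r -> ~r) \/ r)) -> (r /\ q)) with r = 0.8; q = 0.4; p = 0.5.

~r: Gödel ¬ of 0.8 = 0 (operand ≠ 0)
(p \/ q) = max(0.5, 0.4) = 0.5
(~r /\ (p \/ q)) = min(0, 0.5) = 0
~(~r /\ (p \/ q)): Gödel ¬ of 0 = 1 (operand is 0)
(r -> r): 0.8 ≤ 0.8, so result = 1
(~(~r /\ (p \/ q)) -> (r -> r)): 1 ≤ 1, so result = 1
~r: Gödel ¬ of 0.8 = 0 (operand ≠ 0)
(r -> ~r): 0.8 > 0, so result = 0
((r -> ~r) \/ r) = max(0, 0.8) = 0.8
((~(~r /\ (p \/ q)) -> (r -> r)) /\ ((r -> ~r) \/ r)) = min(1, 0.8) = 0.8
(r /\ q) = min(0.8, 0.4) = 0.4
(((~(~r /\ (p \/ q)) -> (r -> r)) /\ ((r -> ~r) \/ r)) -> (r /\ q)): 0.8 > 0.4, so result = 0.4

0.40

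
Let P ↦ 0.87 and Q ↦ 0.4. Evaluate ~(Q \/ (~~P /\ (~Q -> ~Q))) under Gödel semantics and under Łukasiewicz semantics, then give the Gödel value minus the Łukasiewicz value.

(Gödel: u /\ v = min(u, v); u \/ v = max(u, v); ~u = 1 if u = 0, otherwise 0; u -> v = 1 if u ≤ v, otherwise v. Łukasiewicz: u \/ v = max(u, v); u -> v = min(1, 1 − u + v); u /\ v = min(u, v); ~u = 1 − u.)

Gödel evaluation:
  ~P: Gödel ¬ of 0.87 = 0 (operand ≠ 0)
  ~~P: Gödel ¬ of 0 = 1 (operand is 0)
  ~Q: Gödel ¬ of 0.4 = 0 (operand ≠ 0)
  ~Q: Gödel ¬ of 0.4 = 0 (operand ≠ 0)
  (~Q -> ~Q): 0 ≤ 0, so result = 1
  (~~P /\ (~Q -> ~Q)) = min(1, 1) = 1
  (Q \/ (~~P /\ (~Q -> ~Q))) = max(0.4, 1) = 1
  ~(Q \/ (~~P /\ (~Q -> ~Q))): Gödel ¬ of 1 = 0 (operand ≠ 0)
  Gödel value = 0
Łukasiewicz evaluation:
  ~P: Łukasiewicz ¬ gives 1 − 0.87 = 0.13
  ~~P: Łukasiewicz ¬ gives 1 − 0.13 = 0.87
  ~Q: Łukasiewicz ¬ gives 1 − 0.4 = 0.6
  ~Q: Łukasiewicz ¬ gives 1 − 0.4 = 0.6
  (~Q -> ~Q): min(1, 1 − 0.6 + 0.6) = 1
  (~~P /\ (~Q -> ~Q)) = min(0.87, 1) = 0.87
  (Q \/ (~~P /\ (~Q -> ~Q))) = max(0.4, 0.87) = 0.87
  ~(Q \/ (~~P /\ (~Q -> ~Q))): Łukasiewicz ¬ gives 1 − 0.87 = 0.13
  Łukasiewicz value = 0.13
Difference: 0 − 0.13 = -0.13

-0.13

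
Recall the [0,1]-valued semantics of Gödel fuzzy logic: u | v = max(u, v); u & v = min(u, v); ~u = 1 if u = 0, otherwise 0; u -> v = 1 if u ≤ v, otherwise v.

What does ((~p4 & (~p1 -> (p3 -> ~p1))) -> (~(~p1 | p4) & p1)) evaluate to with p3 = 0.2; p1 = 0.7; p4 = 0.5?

~p4: Gödel ¬ of 0.5 = 0 (operand ≠ 0)
~p1: Gödel ¬ of 0.7 = 0 (operand ≠ 0)
~p1: Gödel ¬ of 0.7 = 0 (operand ≠ 0)
(p3 -> ~p1): 0.2 > 0, so result = 0
(~p1 -> (p3 -> ~p1)): 0 ≤ 0, so result = 1
(~p4 & (~p1 -> (p3 -> ~p1))) = min(0, 1) = 0
~p1: Gödel ¬ of 0.7 = 0 (operand ≠ 0)
(~p1 | p4) = max(0, 0.5) = 0.5
~(~p1 | p4): Gödel ¬ of 0.5 = 0 (operand ≠ 0)
(~(~p1 | p4) & p1) = min(0, 0.7) = 0
((~p4 & (~p1 -> (p3 -> ~p1))) -> (~(~p1 | p4) & p1)): 0 ≤ 0, so result = 1

1.00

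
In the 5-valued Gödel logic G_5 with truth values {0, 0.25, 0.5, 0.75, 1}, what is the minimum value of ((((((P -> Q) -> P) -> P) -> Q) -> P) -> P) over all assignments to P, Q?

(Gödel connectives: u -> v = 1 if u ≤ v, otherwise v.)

The minimum is attained at P = 0, Q = 0:
  (P -> Q): 0 ≤ 0, so result = 1
  ((P -> Q) -> P): 1 > 0, so result = 0
  (((P -> Q) -> P) -> P): 0 ≤ 0, so result = 1
  ((((P -> Q) -> P) -> P) -> Q): 1 > 0, so result = 0
  (((((P -> Q) -> P) -> P) -> Q) -> P): 0 ≤ 0, so result = 1
  ((((((P -> Q) -> P) -> P) -> Q) -> P) -> P): 1 > 0, so result = 0
Checking all 25 assignments confirms none give a value below 0.00.

0.00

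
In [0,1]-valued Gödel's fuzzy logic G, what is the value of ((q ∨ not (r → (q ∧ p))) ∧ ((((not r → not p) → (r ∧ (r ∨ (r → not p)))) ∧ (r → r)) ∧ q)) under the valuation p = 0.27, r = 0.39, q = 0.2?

(q ∧ p) = min(0.2, 0.27) = 0.2
(r → (q ∧ p)): 0.39 > 0.2, so result = 0.2
not (r → (q ∧ p)): Gödel ¬ of 0.2 = 0 (operand ≠ 0)
(q ∨ not (r → (q ∧ p))) = max(0.2, 0) = 0.2
not r: Gödel ¬ of 0.39 = 0 (operand ≠ 0)
not p: Gödel ¬ of 0.27 = 0 (operand ≠ 0)
(not r → not p): 0 ≤ 0, so result = 1
not p: Gödel ¬ of 0.27 = 0 (operand ≠ 0)
(r → not p): 0.39 > 0, so result = 0
(r ∨ (r → not p)) = max(0.39, 0) = 0.39
(r ∧ (r ∨ (r → not p))) = min(0.39, 0.39) = 0.39
((not r → not p) → (r ∧ (r ∨ (r → not p)))): 1 > 0.39, so result = 0.39
(r → r): 0.39 ≤ 0.39, so result = 1
(((not r → not p) → (r ∧ (r ∨ (r → not p)))) ∧ (r → r)) = min(0.39, 1) = 0.39
((((not r → not p) → (r ∧ (r ∨ (r → not p)))) ∧ (r → r)) ∧ q) = min(0.39, 0.2) = 0.2
((q ∨ not (r → (q ∧ p))) ∧ ((((not r → not p) → (r ∧ (r ∨ (r → not p)))) ∧ (r → r)) ∧ q)) = min(0.2, 0.2) = 0.2

0.20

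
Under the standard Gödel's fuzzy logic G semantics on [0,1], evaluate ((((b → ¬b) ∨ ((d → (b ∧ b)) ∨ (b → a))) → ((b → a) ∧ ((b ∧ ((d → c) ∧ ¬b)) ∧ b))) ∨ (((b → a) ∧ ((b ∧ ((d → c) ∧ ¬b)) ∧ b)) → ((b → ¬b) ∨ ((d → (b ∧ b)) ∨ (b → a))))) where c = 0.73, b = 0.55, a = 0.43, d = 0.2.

¬b: Gödel ¬ of 0.55 = 0 (operand ≠ 0)
(b → ¬b): 0.55 > 0, so result = 0
(b ∧ b) = min(0.55, 0.55) = 0.55
(d → (b ∧ b)): 0.2 ≤ 0.55, so result = 1
(b → a): 0.55 > 0.43, so result = 0.43
((d → (b ∧ b)) ∨ (b → a)) = max(1, 0.43) = 1
((b → ¬b) ∨ ((d → (b ∧ b)) ∨ (b → a))) = max(0, 1) = 1
(b → a): 0.55 > 0.43, so result = 0.43
(d → c): 0.2 ≤ 0.73, so result = 1
¬b: Gödel ¬ of 0.55 = 0 (operand ≠ 0)
((d → c) ∧ ¬b) = min(1, 0) = 0
(b ∧ ((d → c) ∧ ¬b)) = min(0.55, 0) = 0
((b ∧ ((d → c) ∧ ¬b)) ∧ b) = min(0, 0.55) = 0
((b → a) ∧ ((b ∧ ((d → c) ∧ ¬b)) ∧ b)) = min(0.43, 0) = 0
(((b → ¬b) ∨ ((d → (b ∧ b)) ∨ (b → a))) → ((b → a) ∧ ((b ∧ ((d → c) ∧ ¬b)) ∧ b))): 1 > 0, so result = 0
(b → a): 0.55 > 0.43, so result = 0.43
(d → c): 0.2 ≤ 0.73, so result = 1
¬b: Gödel ¬ of 0.55 = 0 (operand ≠ 0)
((d → c) ∧ ¬b) = min(1, 0) = 0
(b ∧ ((d → c) ∧ ¬b)) = min(0.55, 0) = 0
((b ∧ ((d → c) ∧ ¬b)) ∧ b) = min(0, 0.55) = 0
((b → a) ∧ ((b ∧ ((d → c) ∧ ¬b)) ∧ b)) = min(0.43, 0) = 0
¬b: Gödel ¬ of 0.55 = 0 (operand ≠ 0)
(b → ¬b): 0.55 > 0, so result = 0
(b ∧ b) = min(0.55, 0.55) = 0.55
(d → (b ∧ b)): 0.2 ≤ 0.55, so result = 1
(b → a): 0.55 > 0.43, so result = 0.43
((d → (b ∧ b)) ∨ (b → a)) = max(1, 0.43) = 1
((b → ¬b) ∨ ((d → (b ∧ b)) ∨ (b → a))) = max(0, 1) = 1
(((b → a) ∧ ((b ∧ ((d → c) ∧ ¬b)) ∧ b)) → ((b → ¬b) ∨ ((d → (b ∧ b)) ∨ (b → a)))): 0 ≤ 1, so result = 1
((((b → ¬b) ∨ ((d → (b ∧ b)) ∨ (b → a))) → ((b → a) ∧ ((b ∧ ((d → c) ∧ ¬b)) ∧ b))) ∨ (((b → a) ∧ ((b ∧ ((d → c) ∧ ¬b)) ∧ b)) → ((b → ¬b) ∨ ((d → (b ∧ b)) ∨ (b → a))))) = max(0, 1) = 1

1.00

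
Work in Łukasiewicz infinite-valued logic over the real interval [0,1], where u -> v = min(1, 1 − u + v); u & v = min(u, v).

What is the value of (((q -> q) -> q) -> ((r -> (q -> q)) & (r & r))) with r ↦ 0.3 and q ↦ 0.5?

0.80

(q -> q): min(1, 1 − 0.5 + 0.5) = 1
((q -> q) -> q): min(1, 1 − 1 + 0.5) = 0.5
(q -> q): min(1, 1 − 0.5 + 0.5) = 1
(r -> (q -> q)): min(1, 1 − 0.3 + 1) = 1
(r & r) = min(0.3, 0.3) = 0.3
((r -> (q -> q)) & (r & r)) = min(1, 0.3) = 0.3
(((q -> q) -> q) -> ((r -> (q -> q)) & (r & r))): min(1, 1 − 0.5 + 0.3) = 0.8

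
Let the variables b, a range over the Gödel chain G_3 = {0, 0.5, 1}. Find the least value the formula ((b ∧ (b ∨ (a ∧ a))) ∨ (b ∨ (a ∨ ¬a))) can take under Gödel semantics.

The minimum is attained at b = 0, a = 0.5:
  (a ∧ a) = min(0.5, 0.5) = 0.5
  (b ∨ (a ∧ a)) = max(0, 0.5) = 0.5
  (b ∧ (b ∨ (a ∧ a))) = min(0, 0.5) = 0
  ¬a: Gödel ¬ of 0.5 = 0 (operand ≠ 0)
  (a ∨ ¬a) = max(0.5, 0) = 0.5
  (b ∨ (a ∨ ¬a)) = max(0, 0.5) = 0.5
  ((b ∧ (b ∨ (a ∧ a))) ∨ (b ∨ (a ∨ ¬a))) = max(0, 0.5) = 0.5
Checking all 9 assignments confirms none give a value below 0.50.

0.50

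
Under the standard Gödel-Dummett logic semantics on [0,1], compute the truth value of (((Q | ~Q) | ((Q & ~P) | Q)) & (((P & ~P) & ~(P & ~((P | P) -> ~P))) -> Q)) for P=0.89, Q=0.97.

~Q: Gödel ¬ of 0.97 = 0 (operand ≠ 0)
(Q | ~Q) = max(0.97, 0) = 0.97
~P: Gödel ¬ of 0.89 = 0 (operand ≠ 0)
(Q & ~P) = min(0.97, 0) = 0
((Q & ~P) | Q) = max(0, 0.97) = 0.97
((Q | ~Q) | ((Q & ~P) | Q)) = max(0.97, 0.97) = 0.97
~P: Gödel ¬ of 0.89 = 0 (operand ≠ 0)
(P & ~P) = min(0.89, 0) = 0
(P | P) = max(0.89, 0.89) = 0.89
~P: Gödel ¬ of 0.89 = 0 (operand ≠ 0)
((P | P) -> ~P): 0.89 > 0, so result = 0
~((P | P) -> ~P): Gödel ¬ of 0 = 1 (operand is 0)
(P & ~((P | P) -> ~P)) = min(0.89, 1) = 0.89
~(P & ~((P | P) -> ~P)): Gödel ¬ of 0.89 = 0 (operand ≠ 0)
((P & ~P) & ~(P & ~((P | P) -> ~P))) = min(0, 0) = 0
(((P & ~P) & ~(P & ~((P | P) -> ~P))) -> Q): 0 ≤ 0.97, so result = 1
(((Q | ~Q) | ((Q & ~P) | Q)) & (((P & ~P) & ~(P & ~((P | P) -> ~P))) -> Q)) = min(0.97, 1) = 0.97

0.97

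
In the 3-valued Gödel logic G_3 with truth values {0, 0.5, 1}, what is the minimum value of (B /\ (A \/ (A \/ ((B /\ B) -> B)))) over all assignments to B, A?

0.00

The minimum is attained at B = 0, A = 0:
  (B /\ B) = min(0, 0) = 0
  ((B /\ B) -> B): 0 ≤ 0, so result = 1
  (A \/ ((B /\ B) -> B)) = max(0, 1) = 1
  (A \/ (A \/ ((B /\ B) -> B))) = max(0, 1) = 1
  (B /\ (A \/ (A \/ ((B /\ B) -> B)))) = min(0, 1) = 0
Checking all 9 assignments confirms none give a value below 0.00.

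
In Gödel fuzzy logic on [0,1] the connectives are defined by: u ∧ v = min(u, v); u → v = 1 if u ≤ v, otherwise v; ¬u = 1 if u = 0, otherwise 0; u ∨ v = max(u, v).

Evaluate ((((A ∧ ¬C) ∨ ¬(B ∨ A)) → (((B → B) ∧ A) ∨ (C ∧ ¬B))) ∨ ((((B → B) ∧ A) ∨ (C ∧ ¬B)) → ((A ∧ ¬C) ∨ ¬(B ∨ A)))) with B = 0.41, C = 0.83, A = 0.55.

1.00

¬C: Gödel ¬ of 0.83 = 0 (operand ≠ 0)
(A ∧ ¬C) = min(0.55, 0) = 0
(B ∨ A) = max(0.41, 0.55) = 0.55
¬(B ∨ A): Gödel ¬ of 0.55 = 0 (operand ≠ 0)
((A ∧ ¬C) ∨ ¬(B ∨ A)) = max(0, 0) = 0
(B → B): 0.41 ≤ 0.41, so result = 1
((B → B) ∧ A) = min(1, 0.55) = 0.55
¬B: Gödel ¬ of 0.41 = 0 (operand ≠ 0)
(C ∧ ¬B) = min(0.83, 0) = 0
(((B → B) ∧ A) ∨ (C ∧ ¬B)) = max(0.55, 0) = 0.55
(((A ∧ ¬C) ∨ ¬(B ∨ A)) → (((B → B) ∧ A) ∨ (C ∧ ¬B))): 0 ≤ 0.55, so result = 1
(B → B): 0.41 ≤ 0.41, so result = 1
((B → B) ∧ A) = min(1, 0.55) = 0.55
¬B: Gödel ¬ of 0.41 = 0 (operand ≠ 0)
(C ∧ ¬B) = min(0.83, 0) = 0
(((B → B) ∧ A) ∨ (C ∧ ¬B)) = max(0.55, 0) = 0.55
¬C: Gödel ¬ of 0.83 = 0 (operand ≠ 0)
(A ∧ ¬C) = min(0.55, 0) = 0
(B ∨ A) = max(0.41, 0.55) = 0.55
¬(B ∨ A): Gödel ¬ of 0.55 = 0 (operand ≠ 0)
((A ∧ ¬C) ∨ ¬(B ∨ A)) = max(0, 0) = 0
((((B → B) ∧ A) ∨ (C ∧ ¬B)) → ((A ∧ ¬C) ∨ ¬(B ∨ A))): 0.55 > 0, so result = 0
((((A ∧ ¬C) ∨ ¬(B ∨ A)) → (((B → B) ∧ A) ∨ (C ∧ ¬B))) ∨ ((((B → B) ∧ A) ∨ (C ∧ ¬B)) → ((A ∧ ¬C) ∨ ¬(B ∨ A)))) = max(1, 0) = 1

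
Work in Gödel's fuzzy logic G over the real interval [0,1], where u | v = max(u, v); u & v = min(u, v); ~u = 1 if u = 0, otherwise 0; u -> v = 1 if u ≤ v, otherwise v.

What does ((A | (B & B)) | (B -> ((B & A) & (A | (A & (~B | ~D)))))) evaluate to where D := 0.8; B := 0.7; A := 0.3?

(B & B) = min(0.7, 0.7) = 0.7
(A | (B & B)) = max(0.3, 0.7) = 0.7
(B & A) = min(0.7, 0.3) = 0.3
~B: Gödel ¬ of 0.7 = 0 (operand ≠ 0)
~D: Gödel ¬ of 0.8 = 0 (operand ≠ 0)
(~B | ~D) = max(0, 0) = 0
(A & (~B | ~D)) = min(0.3, 0) = 0
(A | (A & (~B | ~D))) = max(0.3, 0) = 0.3
((B & A) & (A | (A & (~B | ~D)))) = min(0.3, 0.3) = 0.3
(B -> ((B & A) & (A | (A & (~B | ~D))))): 0.7 > 0.3, so result = 0.3
((A | (B & B)) | (B -> ((B & A) & (A | (A & (~B | ~D)))))) = max(0.7, 0.3) = 0.7

0.70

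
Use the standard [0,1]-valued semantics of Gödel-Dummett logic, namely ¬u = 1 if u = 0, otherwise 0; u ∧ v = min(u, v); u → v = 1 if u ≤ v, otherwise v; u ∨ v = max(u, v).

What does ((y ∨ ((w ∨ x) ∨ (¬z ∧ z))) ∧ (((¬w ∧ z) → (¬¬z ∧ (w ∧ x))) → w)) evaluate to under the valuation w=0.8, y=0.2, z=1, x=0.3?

0.80

(w ∨ x) = max(0.8, 0.3) = 0.8
¬z: Gödel ¬ of 1 = 0 (operand ≠ 0)
(¬z ∧ z) = min(0, 1) = 0
((w ∨ x) ∨ (¬z ∧ z)) = max(0.8, 0) = 0.8
(y ∨ ((w ∨ x) ∨ (¬z ∧ z))) = max(0.2, 0.8) = 0.8
¬w: Gödel ¬ of 0.8 = 0 (operand ≠ 0)
(¬w ∧ z) = min(0, 1) = 0
¬z: Gödel ¬ of 1 = 0 (operand ≠ 0)
¬¬z: Gödel ¬ of 0 = 1 (operand is 0)
(w ∧ x) = min(0.8, 0.3) = 0.3
(¬¬z ∧ (w ∧ x)) = min(1, 0.3) = 0.3
((¬w ∧ z) → (¬¬z ∧ (w ∧ x))): 0 ≤ 0.3, so result = 1
(((¬w ∧ z) → (¬¬z ∧ (w ∧ x))) → w): 1 > 0.8, so result = 0.8
((y ∨ ((w ∨ x) ∨ (¬z ∧ z))) ∧ (((¬w ∧ z) → (¬¬z ∧ (w ∧ x))) → w)) = min(0.8, 0.8) = 0.8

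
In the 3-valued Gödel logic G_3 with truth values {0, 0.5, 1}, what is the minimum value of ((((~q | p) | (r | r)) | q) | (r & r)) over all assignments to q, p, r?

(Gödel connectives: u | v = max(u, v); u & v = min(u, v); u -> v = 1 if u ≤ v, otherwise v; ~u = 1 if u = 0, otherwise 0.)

The minimum is attained at q = 0.5, p = 0, r = 0:
  ~q: Gödel ¬ of 0.5 = 0 (operand ≠ 0)
  (~q | p) = max(0, 0) = 0
  (r | r) = max(0, 0) = 0
  ((~q | p) | (r | r)) = max(0, 0) = 0
  (((~q | p) | (r | r)) | q) = max(0, 0.5) = 0.5
  (r & r) = min(0, 0) = 0
  ((((~q | p) | (r | r)) | q) | (r & r)) = max(0.5, 0) = 0.5
Checking all 27 assignments confirms none give a value below 0.50.

0.50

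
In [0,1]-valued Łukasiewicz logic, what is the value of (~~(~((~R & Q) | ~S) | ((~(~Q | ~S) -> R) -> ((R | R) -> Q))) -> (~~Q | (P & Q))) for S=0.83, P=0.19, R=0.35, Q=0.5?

~R: Łukasiewicz ¬ gives 1 − 0.35 = 0.65
(~R & Q) = min(0.65, 0.5) = 0.5
~S: Łukasiewicz ¬ gives 1 − 0.83 = 0.17
((~R & Q) | ~S) = max(0.5, 0.17) = 0.5
~((~R & Q) | ~S): Łukasiewicz ¬ gives 1 − 0.5 = 0.5
~Q: Łukasiewicz ¬ gives 1 − 0.5 = 0.5
~S: Łukasiewicz ¬ gives 1 − 0.83 = 0.17
(~Q | ~S) = max(0.5, 0.17) = 0.5
~(~Q | ~S): Łukasiewicz ¬ gives 1 − 0.5 = 0.5
(~(~Q | ~S) -> R): min(1, 1 − 0.5 + 0.35) = 0.85
(R | R) = max(0.35, 0.35) = 0.35
((R | R) -> Q): min(1, 1 − 0.35 + 0.5) = 1
((~(~Q | ~S) -> R) -> ((R | R) -> Q)): min(1, 1 − 0.85 + 1) = 1
(~((~R & Q) | ~S) | ((~(~Q | ~S) -> R) -> ((R | R) -> Q))) = max(0.5, 1) = 1
~(~((~R & Q) | ~S) | ((~(~Q | ~S) -> R) -> ((R | R) -> Q))): Łukasiewicz ¬ gives 1 − 1 = 0
~~(~((~R & Q) | ~S) | ((~(~Q | ~S) -> R) -> ((R | R) -> Q))): Łukasiewicz ¬ gives 1 − 0 = 1
~Q: Łukasiewicz ¬ gives 1 − 0.5 = 0.5
~~Q: Łukasiewicz ¬ gives 1 − 0.5 = 0.5
(P & Q) = min(0.19, 0.5) = 0.19
(~~Q | (P & Q)) = max(0.5, 0.19) = 0.5
(~~(~((~R & Q) | ~S) | ((~(~Q | ~S) -> R) -> ((R | R) -> Q))) -> (~~Q | (P & Q))): min(1, 1 − 1 + 0.5) = 0.5

0.50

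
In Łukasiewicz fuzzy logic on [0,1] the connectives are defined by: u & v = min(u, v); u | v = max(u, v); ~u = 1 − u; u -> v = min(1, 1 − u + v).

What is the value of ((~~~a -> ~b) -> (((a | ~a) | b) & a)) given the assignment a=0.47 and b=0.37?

0.47

~a: Łukasiewicz ¬ gives 1 − 0.47 = 0.53
~~a: Łukasiewicz ¬ gives 1 − 0.53 = 0.47
~~~a: Łukasiewicz ¬ gives 1 − 0.47 = 0.53
~b: Łukasiewicz ¬ gives 1 − 0.37 = 0.63
(~~~a -> ~b): min(1, 1 − 0.53 + 0.63) = 1
~a: Łukasiewicz ¬ gives 1 − 0.47 = 0.53
(a | ~a) = max(0.47, 0.53) = 0.53
((a | ~a) | b) = max(0.53, 0.37) = 0.53
(((a | ~a) | b) & a) = min(0.53, 0.47) = 0.47
((~~~a -> ~b) -> (((a | ~a) | b) & a)): min(1, 1 − 1 + 0.47) = 0.47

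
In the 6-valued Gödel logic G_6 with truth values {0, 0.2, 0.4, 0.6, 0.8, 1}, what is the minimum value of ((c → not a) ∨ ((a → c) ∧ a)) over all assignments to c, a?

The minimum is attained at c = 0.2, a = 0.2:
  not a: Gödel ¬ of 0.2 = 0 (operand ≠ 0)
  (c → not a): 0.2 > 0, so result = 0
  (a → c): 0.2 ≤ 0.2, so result = 1
  ((a → c) ∧ a) = min(1, 0.2) = 0.2
  ((c → not a) ∨ ((a → c) ∧ a)) = max(0, 0.2) = 0.2
Checking all 36 assignments confirms none give a value below 0.20.

0.20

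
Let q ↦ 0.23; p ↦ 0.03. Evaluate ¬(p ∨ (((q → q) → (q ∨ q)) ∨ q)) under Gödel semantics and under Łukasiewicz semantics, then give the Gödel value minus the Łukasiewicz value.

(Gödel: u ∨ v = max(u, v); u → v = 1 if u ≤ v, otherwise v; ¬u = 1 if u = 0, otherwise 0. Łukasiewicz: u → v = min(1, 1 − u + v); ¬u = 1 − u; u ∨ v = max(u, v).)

Gödel evaluation:
  (q → q): 0.23 ≤ 0.23, so result = 1
  (q ∨ q) = max(0.23, 0.23) = 0.23
  ((q → q) → (q ∨ q)): 1 > 0.23, so result = 0.23
  (((q → q) → (q ∨ q)) ∨ q) = max(0.23, 0.23) = 0.23
  (p ∨ (((q → q) → (q ∨ q)) ∨ q)) = max(0.03, 0.23) = 0.23
  ¬(p ∨ (((q → q) → (q ∨ q)) ∨ q)): Gödel ¬ of 0.23 = 0 (operand ≠ 0)
  Gödel value = 0
Łukasiewicz evaluation:
  (q → q): min(1, 1 − 0.23 + 0.23) = 1
  (q ∨ q) = max(0.23, 0.23) = 0.23
  ((q → q) → (q ∨ q)): min(1, 1 − 1 + 0.23) = 0.23
  (((q → q) → (q ∨ q)) ∨ q) = max(0.23, 0.23) = 0.23
  (p ∨ (((q → q) → (q ∨ q)) ∨ q)) = max(0.03, 0.23) = 0.23
  ¬(p ∨ (((q → q) → (q ∨ q)) ∨ q)): Łukasiewicz ¬ gives 1 − 0.23 = 0.77
  Łukasiewicz value = 0.77
Difference: 0 − 0.77 = -0.77

-0.77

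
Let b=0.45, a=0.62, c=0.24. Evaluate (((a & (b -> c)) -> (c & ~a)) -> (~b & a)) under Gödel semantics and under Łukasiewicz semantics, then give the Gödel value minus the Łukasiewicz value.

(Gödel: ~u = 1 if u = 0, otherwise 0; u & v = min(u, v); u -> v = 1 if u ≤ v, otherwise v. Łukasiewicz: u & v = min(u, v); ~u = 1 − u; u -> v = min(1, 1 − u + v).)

0.07

Gödel evaluation:
  (b -> c): 0.45 > 0.24, so result = 0.24
  (a & (b -> c)) = min(0.62, 0.24) = 0.24
  ~a: Gödel ¬ of 0.62 = 0 (operand ≠ 0)
  (c & ~a) = min(0.24, 0) = 0
  ((a & (b -> c)) -> (c & ~a)): 0.24 > 0, so result = 0
  ~b: Gödel ¬ of 0.45 = 0 (operand ≠ 0)
  (~b & a) = min(0, 0.62) = 0
  (((a & (b -> c)) -> (c & ~a)) -> (~b & a)): 0 ≤ 0, so result = 1
  Gödel value = 1
Łukasiewicz evaluation:
  (b -> c): min(1, 1 − 0.45 + 0.24) = 0.79
  (a & (b -> c)) = min(0.62, 0.79) = 0.62
  ~a: Łukasiewicz ¬ gives 1 − 0.62 = 0.38
  (c & ~a) = min(0.24, 0.38) = 0.24
  ((a & (b -> c)) -> (c & ~a)): min(1, 1 − 0.62 + 0.24) = 0.62
  ~b: Łukasiewicz ¬ gives 1 − 0.45 = 0.55
  (~b & a) = min(0.55, 0.62) = 0.55
  (((a & (b -> c)) -> (c & ~a)) -> (~b & a)): min(1, 1 − 0.62 + 0.55) = 0.93
  Łukasiewicz value = 0.93
Difference: 1 − 0.93 = 0.07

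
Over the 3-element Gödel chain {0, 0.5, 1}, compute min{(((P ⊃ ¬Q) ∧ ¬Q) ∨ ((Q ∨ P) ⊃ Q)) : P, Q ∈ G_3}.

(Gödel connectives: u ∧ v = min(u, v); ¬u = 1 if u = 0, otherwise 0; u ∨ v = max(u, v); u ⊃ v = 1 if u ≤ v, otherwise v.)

0.50

The minimum is attained at P = 1, Q = 0.5:
  ¬Q: Gödel ¬ of 0.5 = 0 (operand ≠ 0)
  (P ⊃ ¬Q): 1 > 0, so result = 0
  ¬Q: Gödel ¬ of 0.5 = 0 (operand ≠ 0)
  ((P ⊃ ¬Q) ∧ ¬Q) = min(0, 0) = 0
  (Q ∨ P) = max(0.5, 1) = 1
  ((Q ∨ P) ⊃ Q): 1 > 0.5, so result = 0.5
  (((P ⊃ ¬Q) ∧ ¬Q) ∨ ((Q ∨ P) ⊃ Q)) = max(0, 0.5) = 0.5
Checking all 9 assignments confirms none give a value below 0.50.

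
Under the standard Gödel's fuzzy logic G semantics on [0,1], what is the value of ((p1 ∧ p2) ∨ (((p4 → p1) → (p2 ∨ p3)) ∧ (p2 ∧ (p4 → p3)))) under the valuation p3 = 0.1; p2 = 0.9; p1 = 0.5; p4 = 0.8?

(p1 ∧ p2) = min(0.5, 0.9) = 0.5
(p4 → p1): 0.8 > 0.5, so result = 0.5
(p2 ∨ p3) = max(0.9, 0.1) = 0.9
((p4 → p1) → (p2 ∨ p3)): 0.5 ≤ 0.9, so result = 1
(p4 → p3): 0.8 > 0.1, so result = 0.1
(p2 ∧ (p4 → p3)) = min(0.9, 0.1) = 0.1
(((p4 → p1) → (p2 ∨ p3)) ∧ (p2 ∧ (p4 → p3))) = min(1, 0.1) = 0.1
((p1 ∧ p2) ∨ (((p4 → p1) → (p2 ∨ p3)) ∧ (p2 ∧ (p4 → p3)))) = max(0.5, 0.1) = 0.5

0.50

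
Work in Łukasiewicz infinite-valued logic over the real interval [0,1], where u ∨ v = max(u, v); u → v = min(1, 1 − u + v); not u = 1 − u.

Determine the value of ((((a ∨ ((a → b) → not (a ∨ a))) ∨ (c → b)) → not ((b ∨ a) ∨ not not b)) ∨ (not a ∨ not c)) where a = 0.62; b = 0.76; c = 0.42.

(a → b): min(1, 1 − 0.62 + 0.76) = 1
(a ∨ a) = max(0.62, 0.62) = 0.62
not (a ∨ a): Łukasiewicz ¬ gives 1 − 0.62 = 0.38
((a → b) → not (a ∨ a)): min(1, 1 − 1 + 0.38) = 0.38
(a ∨ ((a → b) → not (a ∨ a))) = max(0.62, 0.38) = 0.62
(c → b): min(1, 1 − 0.42 + 0.76) = 1
((a ∨ ((a → b) → not (a ∨ a))) ∨ (c → b)) = max(0.62, 1) = 1
(b ∨ a) = max(0.76, 0.62) = 0.76
not b: Łukasiewicz ¬ gives 1 − 0.76 = 0.24
not not b: Łukasiewicz ¬ gives 1 − 0.24 = 0.76
((b ∨ a) ∨ not not b) = max(0.76, 0.76) = 0.76
not ((b ∨ a) ∨ not not b): Łukasiewicz ¬ gives 1 − 0.76 = 0.24
(((a ∨ ((a → b) → not (a ∨ a))) ∨ (c → b)) → not ((b ∨ a) ∨ not not b)): min(1, 1 − 1 + 0.24) = 0.24
not a: Łukasiewicz ¬ gives 1 − 0.62 = 0.38
not c: Łukasiewicz ¬ gives 1 − 0.42 = 0.58
(not a ∨ not c) = max(0.38, 0.58) = 0.58
((((a ∨ ((a → b) → not (a ∨ a))) ∨ (c → b)) → not ((b ∨ a) ∨ not not b)) ∨ (not a ∨ not c)) = max(0.24, 0.58) = 0.58

0.58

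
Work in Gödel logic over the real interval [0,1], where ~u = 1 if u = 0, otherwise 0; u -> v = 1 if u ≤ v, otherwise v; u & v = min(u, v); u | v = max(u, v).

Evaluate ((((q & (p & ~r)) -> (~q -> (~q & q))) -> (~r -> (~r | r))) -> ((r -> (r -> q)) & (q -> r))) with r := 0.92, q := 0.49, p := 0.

0.49

~r: Gödel ¬ of 0.92 = 0 (operand ≠ 0)
(p & ~r) = min(0, 0) = 0
(q & (p & ~r)) = min(0.49, 0) = 0
~q: Gödel ¬ of 0.49 = 0 (operand ≠ 0)
~q: Gödel ¬ of 0.49 = 0 (operand ≠ 0)
(~q & q) = min(0, 0.49) = 0
(~q -> (~q & q)): 0 ≤ 0, so result = 1
((q & (p & ~r)) -> (~q -> (~q & q))): 0 ≤ 1, so result = 1
~r: Gödel ¬ of 0.92 = 0 (operand ≠ 0)
~r: Gödel ¬ of 0.92 = 0 (operand ≠ 0)
(~r | r) = max(0, 0.92) = 0.92
(~r -> (~r | r)): 0 ≤ 0.92, so result = 1
(((q & (p & ~r)) -> (~q -> (~q & q))) -> (~r -> (~r | r))): 1 ≤ 1, so result = 1
(r -> q): 0.92 > 0.49, so result = 0.49
(r -> (r -> q)): 0.92 > 0.49, so result = 0.49
(q -> r): 0.49 ≤ 0.92, so result = 1
((r -> (r -> q)) & (q -> r)) = min(0.49, 1) = 0.49
((((q & (p & ~r)) -> (~q -> (~q & q))) -> (~r -> (~r | r))) -> ((r -> (r -> q)) & (q -> r))): 1 > 0.49, so result = 0.49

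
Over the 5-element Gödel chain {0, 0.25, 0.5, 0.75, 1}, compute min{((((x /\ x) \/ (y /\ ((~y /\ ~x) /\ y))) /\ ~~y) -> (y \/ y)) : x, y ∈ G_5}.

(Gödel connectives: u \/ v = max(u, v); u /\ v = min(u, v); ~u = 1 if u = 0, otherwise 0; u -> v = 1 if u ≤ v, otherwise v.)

The minimum is attained at x = 0.5, y = 0.25:
  (x /\ x) = min(0.5, 0.5) = 0.5
  ~y: Gödel ¬ of 0.25 = 0 (operand ≠ 0)
  ~x: Gödel ¬ of 0.5 = 0 (operand ≠ 0)
  (~y /\ ~x) = min(0, 0) = 0
  ((~y /\ ~x) /\ y) = min(0, 0.25) = 0
  (y /\ ((~y /\ ~x) /\ y)) = min(0.25, 0) = 0
  ((x /\ x) \/ (y /\ ((~y /\ ~x) /\ y))) = max(0.5, 0) = 0.5
  ~y: Gödel ¬ of 0.25 = 0 (operand ≠ 0)
  ~~y: Gödel ¬ of 0 = 1 (operand is 0)
  (((x /\ x) \/ (y /\ ((~y /\ ~x) /\ y))) /\ ~~y) = min(0.5, 1) = 0.5
  (y \/ y) = max(0.25, 0.25) = 0.25
  ((((x /\ x) \/ (y /\ ((~y /\ ~x) /\ y))) /\ ~~y) -> (y \/ y)): 0.5 > 0.25, so result = 0.25
Checking all 25 assignments confirms none give a value below 0.25.

0.25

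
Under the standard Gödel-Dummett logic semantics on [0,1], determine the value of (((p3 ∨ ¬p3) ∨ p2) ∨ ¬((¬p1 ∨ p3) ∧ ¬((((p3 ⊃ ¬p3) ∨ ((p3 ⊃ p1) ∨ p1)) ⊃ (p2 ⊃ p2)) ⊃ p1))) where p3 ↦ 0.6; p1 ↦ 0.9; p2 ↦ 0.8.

¬p3: Gödel ¬ of 0.6 = 0 (operand ≠ 0)
(p3 ∨ ¬p3) = max(0.6, 0) = 0.6
((p3 ∨ ¬p3) ∨ p2) = max(0.6, 0.8) = 0.8
¬p1: Gödel ¬ of 0.9 = 0 (operand ≠ 0)
(¬p1 ∨ p3) = max(0, 0.6) = 0.6
¬p3: Gödel ¬ of 0.6 = 0 (operand ≠ 0)
(p3 ⊃ ¬p3): 0.6 > 0, so result = 0
(p3 ⊃ p1): 0.6 ≤ 0.9, so result = 1
((p3 ⊃ p1) ∨ p1) = max(1, 0.9) = 1
((p3 ⊃ ¬p3) ∨ ((p3 ⊃ p1) ∨ p1)) = max(0, 1) = 1
(p2 ⊃ p2): 0.8 ≤ 0.8, so result = 1
(((p3 ⊃ ¬p3) ∨ ((p3 ⊃ p1) ∨ p1)) ⊃ (p2 ⊃ p2)): 1 ≤ 1, so result = 1
((((p3 ⊃ ¬p3) ∨ ((p3 ⊃ p1) ∨ p1)) ⊃ (p2 ⊃ p2)) ⊃ p1): 1 > 0.9, so result = 0.9
¬((((p3 ⊃ ¬p3) ∨ ((p3 ⊃ p1) ∨ p1)) ⊃ (p2 ⊃ p2)) ⊃ p1): Gödel ¬ of 0.9 = 0 (operand ≠ 0)
((¬p1 ∨ p3) ∧ ¬((((p3 ⊃ ¬p3) ∨ ((p3 ⊃ p1) ∨ p1)) ⊃ (p2 ⊃ p2)) ⊃ p1)) = min(0.6, 0) = 0
¬((¬p1 ∨ p3) ∧ ¬((((p3 ⊃ ¬p3) ∨ ((p3 ⊃ p1) ∨ p1)) ⊃ (p2 ⊃ p2)) ⊃ p1)): Gödel ¬ of 0 = 1 (operand is 0)
(((p3 ∨ ¬p3) ∨ p2) ∨ ¬((¬p1 ∨ p3) ∧ ¬((((p3 ⊃ ¬p3) ∨ ((p3 ⊃ p1) ∨ p1)) ⊃ (p2 ⊃ p2)) ⊃ p1))) = max(0.8, 1) = 1

1.00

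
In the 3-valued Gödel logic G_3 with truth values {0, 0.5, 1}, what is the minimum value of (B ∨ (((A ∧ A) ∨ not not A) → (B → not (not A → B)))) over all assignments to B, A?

0.50

The minimum is attained at B = 0.5, A = 0.5:
  (A ∧ A) = min(0.5, 0.5) = 0.5
  not A: Gödel ¬ of 0.5 = 0 (operand ≠ 0)
  not not A: Gödel ¬ of 0 = 1 (operand is 0)
  ((A ∧ A) ∨ not not A) = max(0.5, 1) = 1
  not A: Gödel ¬ of 0.5 = 0 (operand ≠ 0)
  (not A → B): 0 ≤ 0.5, so result = 1
  not (not A → B): Gödel ¬ of 1 = 0 (operand ≠ 0)
  (B → not (not A → B)): 0.5 > 0, so result = 0
  (((A ∧ A) ∨ not not A) → (B → not (not A → B))): 1 > 0, so result = 0
  (B ∨ (((A ∧ A) ∨ not not A) → (B → not (not A → B)))) = max(0.5, 0) = 0.5
Checking all 9 assignments confirms none give a value below 0.50.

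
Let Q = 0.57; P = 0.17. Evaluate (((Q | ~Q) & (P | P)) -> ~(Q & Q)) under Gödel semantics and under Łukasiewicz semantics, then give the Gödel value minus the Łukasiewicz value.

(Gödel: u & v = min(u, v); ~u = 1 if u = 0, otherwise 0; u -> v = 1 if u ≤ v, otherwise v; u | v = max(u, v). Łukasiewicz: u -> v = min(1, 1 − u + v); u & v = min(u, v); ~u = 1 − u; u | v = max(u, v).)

Gödel evaluation:
  ~Q: Gödel ¬ of 0.57 = 0 (operand ≠ 0)
  (Q | ~Q) = max(0.57, 0) = 0.57
  (P | P) = max(0.17, 0.17) = 0.17
  ((Q | ~Q) & (P | P)) = min(0.57, 0.17) = 0.17
  (Q & Q) = min(0.57, 0.57) = 0.57
  ~(Q & Q): Gödel ¬ of 0.57 = 0 (operand ≠ 0)
  (((Q | ~Q) & (P | P)) -> ~(Q & Q)): 0.17 > 0, so result = 0
  Gödel value = 0
Łukasiewicz evaluation:
  ~Q: Łukasiewicz ¬ gives 1 − 0.57 = 0.43
  (Q | ~Q) = max(0.57, 0.43) = 0.57
  (P | P) = max(0.17, 0.17) = 0.17
  ((Q | ~Q) & (P | P)) = min(0.57, 0.17) = 0.17
  (Q & Q) = min(0.57, 0.57) = 0.57
  ~(Q & Q): Łukasiewicz ¬ gives 1 − 0.57 = 0.43
  (((Q | ~Q) & (P | P)) -> ~(Q & Q)): min(1, 1 − 0.17 + 0.43) = 1
  Łukasiewicz value = 1
Difference: 0 − 1 = -1.00

-1.00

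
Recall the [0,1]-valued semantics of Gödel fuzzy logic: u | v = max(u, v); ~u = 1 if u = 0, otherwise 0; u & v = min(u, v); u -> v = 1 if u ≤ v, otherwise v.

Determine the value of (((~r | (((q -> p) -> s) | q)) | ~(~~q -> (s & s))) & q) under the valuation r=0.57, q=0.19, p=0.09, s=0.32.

~r: Gödel ¬ of 0.57 = 0 (operand ≠ 0)
(q -> p): 0.19 > 0.09, so result = 0.09
((q -> p) -> s): 0.09 ≤ 0.32, so result = 1
(((q -> p) -> s) | q) = max(1, 0.19) = 1
(~r | (((q -> p) -> s) | q)) = max(0, 1) = 1
~q: Gödel ¬ of 0.19 = 0 (operand ≠ 0)
~~q: Gödel ¬ of 0 = 1 (operand is 0)
(s & s) = min(0.32, 0.32) = 0.32
(~~q -> (s & s)): 1 > 0.32, so result = 0.32
~(~~q -> (s & s)): Gödel ¬ of 0.32 = 0 (operand ≠ 0)
((~r | (((q -> p) -> s) | q)) | ~(~~q -> (s & s))) = max(1, 0) = 1
(((~r | (((q -> p) -> s) | q)) | ~(~~q -> (s & s))) & q) = min(1, 0.19) = 0.19

0.19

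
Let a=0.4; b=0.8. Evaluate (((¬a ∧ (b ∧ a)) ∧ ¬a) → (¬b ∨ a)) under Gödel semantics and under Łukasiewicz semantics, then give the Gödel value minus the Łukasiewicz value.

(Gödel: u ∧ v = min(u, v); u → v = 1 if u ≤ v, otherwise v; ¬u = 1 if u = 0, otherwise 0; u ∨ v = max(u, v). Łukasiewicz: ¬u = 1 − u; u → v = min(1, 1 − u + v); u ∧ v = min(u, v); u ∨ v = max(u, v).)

Gödel evaluation:
  ¬a: Gödel ¬ of 0.4 = 0 (operand ≠ 0)
  (b ∧ a) = min(0.8, 0.4) = 0.4
  (¬a ∧ (b ∧ a)) = min(0, 0.4) = 0
  ¬a: Gödel ¬ of 0.4 = 0 (operand ≠ 0)
  ((¬a ∧ (b ∧ a)) ∧ ¬a) = min(0, 0) = 0
  ¬b: Gödel ¬ of 0.8 = 0 (operand ≠ 0)
  (¬b ∨ a) = max(0, 0.4) = 0.4
  (((¬a ∧ (b ∧ a)) ∧ ¬a) → (¬b ∨ a)): 0 ≤ 0.4, so result = 1
  Gödel value = 1
Łukasiewicz evaluation:
  ¬a: Łukasiewicz ¬ gives 1 − 0.4 = 0.6
  (b ∧ a) = min(0.8, 0.4) = 0.4
  (¬a ∧ (b ∧ a)) = min(0.6, 0.4) = 0.4
  ¬a: Łukasiewicz ¬ gives 1 − 0.4 = 0.6
  ((¬a ∧ (b ∧ a)) ∧ ¬a) = min(0.4, 0.6) = 0.4
  ¬b: Łukasiewicz ¬ gives 1 − 0.8 = 0.2
  (¬b ∨ a) = max(0.2, 0.4) = 0.4
  (((¬a ∧ (b ∧ a)) ∧ ¬a) → (¬b ∨ a)): min(1, 1 − 0.4 + 0.4) = 1
  Łukasiewicz value = 1
Difference: 1 − 1 = 0.00

0.00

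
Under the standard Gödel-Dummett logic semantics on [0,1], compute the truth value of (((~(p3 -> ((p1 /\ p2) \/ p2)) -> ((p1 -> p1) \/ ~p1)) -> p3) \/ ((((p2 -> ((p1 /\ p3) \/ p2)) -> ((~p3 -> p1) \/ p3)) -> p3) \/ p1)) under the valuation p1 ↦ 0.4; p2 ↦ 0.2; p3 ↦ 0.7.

(p1 /\ p2) = min(0.4, 0.2) = 0.2
((p1 /\ p2) \/ p2) = max(0.2, 0.2) = 0.2
(p3 -> ((p1 /\ p2) \/ p2)): 0.7 > 0.2, so result = 0.2
~(p3 -> ((p1 /\ p2) \/ p2)): Gödel ¬ of 0.2 = 0 (operand ≠ 0)
(p1 -> p1): 0.4 ≤ 0.4, so result = 1
~p1: Gödel ¬ of 0.4 = 0 (operand ≠ 0)
((p1 -> p1) \/ ~p1) = max(1, 0) = 1
(~(p3 -> ((p1 /\ p2) \/ p2)) -> ((p1 -> p1) \/ ~p1)): 0 ≤ 1, so result = 1
((~(p3 -> ((p1 /\ p2) \/ p2)) -> ((p1 -> p1) \/ ~p1)) -> p3): 1 > 0.7, so result = 0.7
(p1 /\ p3) = min(0.4, 0.7) = 0.4
((p1 /\ p3) \/ p2) = max(0.4, 0.2) = 0.4
(p2 -> ((p1 /\ p3) \/ p2)): 0.2 ≤ 0.4, so result = 1
~p3: Gödel ¬ of 0.7 = 0 (operand ≠ 0)
(~p3 -> p1): 0 ≤ 0.4, so result = 1
((~p3 -> p1) \/ p3) = max(1, 0.7) = 1
((p2 -> ((p1 /\ p3) \/ p2)) -> ((~p3 -> p1) \/ p3)): 1 ≤ 1, so result = 1
(((p2 -> ((p1 /\ p3) \/ p2)) -> ((~p3 -> p1) \/ p3)) -> p3): 1 > 0.7, so result = 0.7
((((p2 -> ((p1 /\ p3) \/ p2)) -> ((~p3 -> p1) \/ p3)) -> p3) \/ p1) = max(0.7, 0.4) = 0.7
(((~(p3 -> ((p1 /\ p2) \/ p2)) -> ((p1 -> p1) \/ ~p1)) -> p3) \/ ((((p2 -> ((p1 /\ p3) \/ p2)) -> ((~p3 -> p1) \/ p3)) -> p3) \/ p1)) = max(0.7, 0.7) = 0.7

0.70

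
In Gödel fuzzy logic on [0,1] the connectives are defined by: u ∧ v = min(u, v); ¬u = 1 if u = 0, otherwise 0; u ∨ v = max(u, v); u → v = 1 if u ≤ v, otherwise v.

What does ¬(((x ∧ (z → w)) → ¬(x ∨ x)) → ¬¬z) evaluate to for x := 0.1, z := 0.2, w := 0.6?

0.00

(z → w): 0.2 ≤ 0.6, so result = 1
(x ∧ (z → w)) = min(0.1, 1) = 0.1
(x ∨ x) = max(0.1, 0.1) = 0.1
¬(x ∨ x): Gödel ¬ of 0.1 = 0 (operand ≠ 0)
((x ∧ (z → w)) → ¬(x ∨ x)): 0.1 > 0, so result = 0
¬z: Gödel ¬ of 0.2 = 0 (operand ≠ 0)
¬¬z: Gödel ¬ of 0 = 1 (operand is 0)
(((x ∧ (z → w)) → ¬(x ∨ x)) → ¬¬z): 0 ≤ 1, so result = 1
¬(((x ∧ (z → w)) → ¬(x ∨ x)) → ¬¬z): Gödel ¬ of 1 = 0 (operand ≠ 0)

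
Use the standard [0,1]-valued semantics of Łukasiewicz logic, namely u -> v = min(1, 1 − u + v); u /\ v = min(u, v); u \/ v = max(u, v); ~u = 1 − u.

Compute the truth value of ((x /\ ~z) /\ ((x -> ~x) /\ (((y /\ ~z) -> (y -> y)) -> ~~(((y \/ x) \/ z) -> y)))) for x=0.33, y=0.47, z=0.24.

~z: Łukasiewicz ¬ gives 1 − 0.24 = 0.76
(x /\ ~z) = min(0.33, 0.76) = 0.33
~x: Łukasiewicz ¬ gives 1 − 0.33 = 0.67
(x -> ~x): min(1, 1 − 0.33 + 0.67) = 1
~z: Łukasiewicz ¬ gives 1 − 0.24 = 0.76
(y /\ ~z) = min(0.47, 0.76) = 0.47
(y -> y): min(1, 1 − 0.47 + 0.47) = 1
((y /\ ~z) -> (y -> y)): min(1, 1 − 0.47 + 1) = 1
(y \/ x) = max(0.47, 0.33) = 0.47
((y \/ x) \/ z) = max(0.47, 0.24) = 0.47
(((y \/ x) \/ z) -> y): min(1, 1 − 0.47 + 0.47) = 1
~(((y \/ x) \/ z) -> y): Łukasiewicz ¬ gives 1 − 1 = 0
~~(((y \/ x) \/ z) -> y): Łukasiewicz ¬ gives 1 − 0 = 1
(((y /\ ~z) -> (y -> y)) -> ~~(((y \/ x) \/ z) -> y)): min(1, 1 − 1 + 1) = 1
((x -> ~x) /\ (((y /\ ~z) -> (y -> y)) -> ~~(((y \/ x) \/ z) -> y))) = min(1, 1) = 1
((x /\ ~z) /\ ((x -> ~x) /\ (((y /\ ~z) -> (y -> y)) -> ~~(((y \/ x) \/ z) -> y)))) = min(0.33, 1) = 0.33

0.33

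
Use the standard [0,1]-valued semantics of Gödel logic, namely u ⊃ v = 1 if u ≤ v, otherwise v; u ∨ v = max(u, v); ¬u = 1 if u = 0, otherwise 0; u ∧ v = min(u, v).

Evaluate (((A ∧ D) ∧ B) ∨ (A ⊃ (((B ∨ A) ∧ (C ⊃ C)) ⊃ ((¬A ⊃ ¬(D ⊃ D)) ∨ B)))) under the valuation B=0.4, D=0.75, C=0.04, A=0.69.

(A ∧ D) = min(0.69, 0.75) = 0.69
((A ∧ D) ∧ B) = min(0.69, 0.4) = 0.4
(B ∨ A) = max(0.4, 0.69) = 0.69
(C ⊃ C): 0.04 ≤ 0.04, so result = 1
((B ∨ A) ∧ (C ⊃ C)) = min(0.69, 1) = 0.69
¬A: Gödel ¬ of 0.69 = 0 (operand ≠ 0)
(D ⊃ D): 0.75 ≤ 0.75, so result = 1
¬(D ⊃ D): Gödel ¬ of 1 = 0 (operand ≠ 0)
(¬A ⊃ ¬(D ⊃ D)): 0 ≤ 0, so result = 1
((¬A ⊃ ¬(D ⊃ D)) ∨ B) = max(1, 0.4) = 1
(((B ∨ A) ∧ (C ⊃ C)) ⊃ ((¬A ⊃ ¬(D ⊃ D)) ∨ B)): 0.69 ≤ 1, so result = 1
(A ⊃ (((B ∨ A) ∧ (C ⊃ C)) ⊃ ((¬A ⊃ ¬(D ⊃ D)) ∨ B))): 0.69 ≤ 1, so result = 1
(((A ∧ D) ∧ B) ∨ (A ⊃ (((B ∨ A) ∧ (C ⊃ C)) ⊃ ((¬A ⊃ ¬(D ⊃ D)) ∨ B)))) = max(0.4, 1) = 1

1.00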